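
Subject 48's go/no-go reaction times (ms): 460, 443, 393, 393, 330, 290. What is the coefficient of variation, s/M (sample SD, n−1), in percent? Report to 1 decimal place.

16.9%

n = 6, Σ = 2309, M = 384.8333
Σ(x−M)² = 21166.833; s = √(21166.833/5) = 65.0643
CV = 65.0643 / 384.8333 = 0.16907 = 16.907%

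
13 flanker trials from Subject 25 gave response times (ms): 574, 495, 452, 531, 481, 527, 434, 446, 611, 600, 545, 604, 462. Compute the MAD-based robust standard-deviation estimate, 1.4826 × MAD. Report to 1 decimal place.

96.4 ms

Sorted: 434, 446, 452, 462, 481, 495, 527, 531, 545, 574, 600, 604, 611 → median = 527
|x − 527| sorted: 0, 4, 18, 32, 46, 47, 65, 73, 75, 77, 81, 84, 93 → MAD = 65
Robust SD ≈ 1.4826 × 65 = 96.369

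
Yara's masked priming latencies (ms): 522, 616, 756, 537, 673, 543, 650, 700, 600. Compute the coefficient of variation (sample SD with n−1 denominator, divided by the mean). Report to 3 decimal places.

n = 9, Σ = 5597, M = 621.8889
Σ(x−M)² = 51410.889; s = √(51410.889/8) = 80.1646
CV = 80.1646 / 621.8889 = 0.12891

0.129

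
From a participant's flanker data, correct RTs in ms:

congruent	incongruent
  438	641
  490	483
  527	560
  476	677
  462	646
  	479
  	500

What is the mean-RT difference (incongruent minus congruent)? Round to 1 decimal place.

M(congruent) = 2393/5 = 478.600
M(incongruent) = 3986/7 = 569.429
Difference = 569.429 − 478.600 = 90.829 ms

90.8 ms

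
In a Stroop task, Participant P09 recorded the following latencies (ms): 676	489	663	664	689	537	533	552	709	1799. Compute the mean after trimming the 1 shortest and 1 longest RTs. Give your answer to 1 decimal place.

627.9 ms

Sorted: 489, 533, 537, 552, 663, 664, 676, 689, 709, 1799
Drop lowest 1 (489) and highest 1 (1799)
Remaining (n=8): Σ = 5023, mean = 5023/8 = 627.875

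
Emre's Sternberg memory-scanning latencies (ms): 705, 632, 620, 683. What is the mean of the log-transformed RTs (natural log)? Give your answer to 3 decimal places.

6.491

ln(RT): 6.5582, 6.4489, 6.4297, 6.5265
Σ ln(RT) = 25.9633
Mean = 25.9633/4 = 6.49083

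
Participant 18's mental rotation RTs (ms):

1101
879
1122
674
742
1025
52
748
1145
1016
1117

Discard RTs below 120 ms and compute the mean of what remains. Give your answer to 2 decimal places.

Excluded: 52
Retained (n=10): Σ = 9569
Mean = 9569/10 = 956.9000

956.90 ms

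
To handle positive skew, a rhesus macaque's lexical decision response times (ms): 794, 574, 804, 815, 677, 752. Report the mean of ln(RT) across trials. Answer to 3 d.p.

6.594

ln(RT): 6.6771, 6.3526, 6.6896, 6.7032, 6.5177, 6.6227
Σ ln(RT) = 39.5629
Mean = 39.5629/6 = 6.59382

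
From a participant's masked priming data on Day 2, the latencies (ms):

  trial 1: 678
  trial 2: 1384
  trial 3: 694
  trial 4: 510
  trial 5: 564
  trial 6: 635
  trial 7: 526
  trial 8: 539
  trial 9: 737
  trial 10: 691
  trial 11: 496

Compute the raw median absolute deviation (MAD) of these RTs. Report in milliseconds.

96 ms

Sorted: 496, 510, 526, 539, 564, 635, 678, 691, 694, 737, 1384 → median = 635
|x − 635|: 43, 749, 59, 125, 71, 0, 109, 96, 102, 56, 139
Sorted deviations: 0, 43, 56, 59, 71, 96, 102, 109, 125, 139, 749 → MAD = 96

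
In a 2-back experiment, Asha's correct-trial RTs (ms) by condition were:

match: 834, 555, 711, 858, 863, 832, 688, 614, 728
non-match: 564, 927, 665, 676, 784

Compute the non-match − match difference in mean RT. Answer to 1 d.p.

-19.4 ms

M(match) = 6683/9 = 742.556
M(non-match) = 3616/5 = 723.200
Difference = 723.200 − 742.556 = -19.356 ms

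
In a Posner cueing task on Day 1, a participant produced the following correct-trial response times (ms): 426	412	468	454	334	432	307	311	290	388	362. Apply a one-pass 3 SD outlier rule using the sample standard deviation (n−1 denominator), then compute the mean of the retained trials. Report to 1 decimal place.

380.4 ms

n = 11, ΣRT = 4184, M = 380.364
Σ(x−M)² = 39756.55; s = √(39756.55/10) = 63.053
Cutoffs: 380.364 ± 3·63.053 → [191.2, 569.5]
No RTs fall outside the cutoffs; all 11 retained. Mean = 4184/11 = 380.364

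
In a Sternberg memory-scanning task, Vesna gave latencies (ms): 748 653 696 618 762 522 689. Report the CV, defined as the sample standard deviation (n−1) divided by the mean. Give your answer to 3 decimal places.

0.123

n = 7, Σ = 4688, M = 669.7143
Σ(x−M)² = 40481.429; s = √(40481.429/6) = 82.1395
CV = 82.1395 / 669.7143 = 0.12265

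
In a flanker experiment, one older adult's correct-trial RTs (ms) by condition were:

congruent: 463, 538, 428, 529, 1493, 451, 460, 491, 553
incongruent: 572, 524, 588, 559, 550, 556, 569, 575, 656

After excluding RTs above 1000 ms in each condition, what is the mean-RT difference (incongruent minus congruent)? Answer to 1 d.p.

83.0 ms

congruent: exclude 1493
M(congruent) = 3913/8 = 489.125
M(incongruent) = 5149/9 = 572.111
Difference = 572.111 − 489.125 = 82.986 ms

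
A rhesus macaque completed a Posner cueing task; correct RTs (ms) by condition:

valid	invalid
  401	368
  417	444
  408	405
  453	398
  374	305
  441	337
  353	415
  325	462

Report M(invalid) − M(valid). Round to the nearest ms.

M(valid) = 3172/8 = 396.500
M(invalid) = 3134/8 = 391.750
Difference = 391.750 − 396.500 = -4.750 ms

-5 ms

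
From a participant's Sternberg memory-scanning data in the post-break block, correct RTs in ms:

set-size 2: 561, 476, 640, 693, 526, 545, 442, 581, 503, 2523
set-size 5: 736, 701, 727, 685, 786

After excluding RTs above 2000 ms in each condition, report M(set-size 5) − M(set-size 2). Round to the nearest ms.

set-size 2: exclude 2523
M(set-size 2) = 4967/9 = 551.889
M(set-size 5) = 3635/5 = 727.000
Difference = 727.000 − 551.889 = 175.111 ms

175 ms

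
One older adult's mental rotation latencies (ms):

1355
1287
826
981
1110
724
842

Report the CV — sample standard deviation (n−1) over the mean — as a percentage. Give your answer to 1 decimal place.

23.7%

n = 7, Σ = 7125, M = 1017.8571
Σ(x−M)² = 350038.857; s = √(350038.857/6) = 241.5364
CV = 241.5364 / 1017.8571 = 0.23730 = 23.730%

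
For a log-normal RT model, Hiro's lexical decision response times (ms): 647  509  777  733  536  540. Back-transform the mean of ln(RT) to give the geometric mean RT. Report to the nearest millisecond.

ln(RT): 6.4723, 6.2324, 6.6554, 6.5971, 6.2841, 6.2916
Mean ln(RT) = 38.5331/6 = 6.42218
Geometric mean = exp(6.42218) = 615.34 ms

615 ms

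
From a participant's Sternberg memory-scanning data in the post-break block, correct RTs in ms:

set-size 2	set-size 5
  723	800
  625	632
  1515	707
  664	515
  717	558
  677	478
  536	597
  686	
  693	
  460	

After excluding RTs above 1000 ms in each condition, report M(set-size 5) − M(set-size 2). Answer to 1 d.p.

-29.9 ms

set-size 2: exclude 1515
M(set-size 2) = 5781/9 = 642.333
M(set-size 5) = 4287/7 = 612.429
Difference = 612.429 − 642.333 = -29.905 ms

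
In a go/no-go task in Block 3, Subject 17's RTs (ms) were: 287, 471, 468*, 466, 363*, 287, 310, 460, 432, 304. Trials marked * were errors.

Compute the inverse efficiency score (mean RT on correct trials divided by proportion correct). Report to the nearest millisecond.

471 ms

Correct trials (n=8): 287, 471, 466, 287, 310, 460, 432, 304
Mean correct RT = 3017/8 = 377.1250 ms
Proportion correct = 8/10
IES = 377.1250 / (8/10) = 471.406 ms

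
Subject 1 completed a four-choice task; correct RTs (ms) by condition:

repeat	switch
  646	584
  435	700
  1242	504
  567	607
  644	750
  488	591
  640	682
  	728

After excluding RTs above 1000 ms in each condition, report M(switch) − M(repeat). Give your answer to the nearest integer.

73 ms

repeat: exclude 1242
M(repeat) = 3420/6 = 570.000
M(switch) = 5146/8 = 643.250
Difference = 643.250 − 570.000 = 73.250 ms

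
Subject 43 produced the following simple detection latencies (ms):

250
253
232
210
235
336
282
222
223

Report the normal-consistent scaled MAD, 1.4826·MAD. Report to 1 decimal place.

Sorted: 210, 222, 223, 232, 235, 250, 253, 282, 336 → median = 235
|x − 235| sorted: 0, 3, 12, 13, 15, 18, 25, 47, 101 → MAD = 15
Robust SD ≈ 1.4826 × 15 = 22.239

22.2 ms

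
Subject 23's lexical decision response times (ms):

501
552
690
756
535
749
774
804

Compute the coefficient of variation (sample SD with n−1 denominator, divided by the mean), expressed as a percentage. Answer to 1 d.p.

n = 8, Σ = 5361, M = 670.1250
Σ(x−M)² = 103518.875; s = √(103518.875/7) = 121.6076
CV = 121.6076 / 670.1250 = 0.18147 = 18.147%

18.1%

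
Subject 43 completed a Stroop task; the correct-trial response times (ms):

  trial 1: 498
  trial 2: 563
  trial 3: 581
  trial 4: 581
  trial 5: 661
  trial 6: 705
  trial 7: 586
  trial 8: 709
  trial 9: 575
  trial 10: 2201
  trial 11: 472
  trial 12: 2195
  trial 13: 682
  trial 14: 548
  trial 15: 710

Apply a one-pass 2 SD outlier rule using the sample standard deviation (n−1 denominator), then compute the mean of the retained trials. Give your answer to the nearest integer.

n = 15, ΣRT = 12267, M = 817.800
Σ(x−M)² = 4473528.40; s = √(4473528.40/14) = 565.277
Cutoffs: 817.800 ± 2·565.277 → [-312.8, 1948.4]
Outside: 2195, 2201 → excluded.
Retained (n=13): Σ = 7871, mean = 7871/13 = 605.462

605 ms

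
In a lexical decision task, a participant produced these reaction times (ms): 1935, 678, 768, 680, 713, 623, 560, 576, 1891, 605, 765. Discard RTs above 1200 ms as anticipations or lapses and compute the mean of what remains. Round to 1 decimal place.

663.1 ms

Excluded: 1891, 1935
Retained (n=9): Σ = 5968
Mean = 5968/9 = 663.1111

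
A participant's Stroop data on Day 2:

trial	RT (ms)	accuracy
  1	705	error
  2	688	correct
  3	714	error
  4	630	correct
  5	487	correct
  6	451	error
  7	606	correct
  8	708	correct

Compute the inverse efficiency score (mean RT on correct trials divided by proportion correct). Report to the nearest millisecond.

Correct trials (n=5): 688, 630, 487, 606, 708
Mean correct RT = 3119/5 = 623.8000 ms
Proportion correct = 5/8
IES = 623.8000 / (5/8) = 998.080 ms

998 ms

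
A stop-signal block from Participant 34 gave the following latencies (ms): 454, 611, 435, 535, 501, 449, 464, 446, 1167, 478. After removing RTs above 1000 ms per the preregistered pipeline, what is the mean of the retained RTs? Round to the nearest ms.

Excluded: 1167
Retained (n=9): Σ = 4373
Mean = 4373/9 = 485.8889

486 ms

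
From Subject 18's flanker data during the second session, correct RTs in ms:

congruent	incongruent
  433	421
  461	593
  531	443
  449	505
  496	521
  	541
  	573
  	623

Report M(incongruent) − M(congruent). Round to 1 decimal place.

53.5 ms

M(congruent) = 2370/5 = 474.000
M(incongruent) = 4220/8 = 527.500
Difference = 527.500 − 474.000 = 53.500 ms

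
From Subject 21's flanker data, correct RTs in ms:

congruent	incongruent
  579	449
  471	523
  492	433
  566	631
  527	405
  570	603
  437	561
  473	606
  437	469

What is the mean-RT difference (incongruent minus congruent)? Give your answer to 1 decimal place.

M(congruent) = 4552/9 = 505.778
M(incongruent) = 4680/9 = 520.000
Difference = 520.000 − 505.778 = 14.222 ms

14.2 ms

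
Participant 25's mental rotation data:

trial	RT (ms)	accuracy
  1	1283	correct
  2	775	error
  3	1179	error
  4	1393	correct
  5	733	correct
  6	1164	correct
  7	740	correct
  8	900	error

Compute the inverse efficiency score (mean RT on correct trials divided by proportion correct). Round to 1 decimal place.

1700.2 ms

Correct trials (n=5): 1283, 1393, 733, 1164, 740
Mean correct RT = 5313/5 = 1062.6000 ms
Proportion correct = 5/8
IES = 1062.6000 / (5/8) = 1700.160 ms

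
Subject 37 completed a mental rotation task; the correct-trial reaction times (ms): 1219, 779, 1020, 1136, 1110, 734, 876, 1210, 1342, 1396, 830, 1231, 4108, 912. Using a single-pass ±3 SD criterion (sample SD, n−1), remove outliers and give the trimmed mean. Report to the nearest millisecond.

n = 14, ΣRT = 17903, M = 1278.786
Σ(x−M)² = 9193378.36; s = √(9193378.36/13) = 840.942
Cutoffs: 1278.786 ± 3·840.942 → [-1244.0, 3801.6]
Outside: 4108 → excluded.
Retained (n=13): Σ = 13795, mean = 13795/13 = 1061.154

1061 ms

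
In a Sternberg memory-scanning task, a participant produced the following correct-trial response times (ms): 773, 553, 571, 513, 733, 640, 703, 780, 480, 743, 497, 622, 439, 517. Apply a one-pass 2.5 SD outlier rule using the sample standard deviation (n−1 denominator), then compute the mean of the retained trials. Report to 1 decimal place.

n = 14, ΣRT = 8564, M = 611.714
Σ(x−M)² = 179676.86; s = √(179676.86/13) = 117.564
Cutoffs: 611.714 ± 2.5·117.564 → [317.8, 905.6]
No RTs fall outside the cutoffs; all 14 retained. Mean = 8564/14 = 611.714

611.7 ms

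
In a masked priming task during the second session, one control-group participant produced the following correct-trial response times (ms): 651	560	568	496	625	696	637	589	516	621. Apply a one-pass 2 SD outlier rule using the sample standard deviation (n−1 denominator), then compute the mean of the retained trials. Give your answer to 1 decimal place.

595.9 ms

n = 10, ΣRT = 5959, M = 595.900
Σ(x−M)² = 34700.90; s = √(34700.90/9) = 62.094
Cutoffs: 595.900 ± 2·62.094 → [471.7, 720.1]
No RTs fall outside the cutoffs; all 10 retained. Mean = 5959/10 = 595.900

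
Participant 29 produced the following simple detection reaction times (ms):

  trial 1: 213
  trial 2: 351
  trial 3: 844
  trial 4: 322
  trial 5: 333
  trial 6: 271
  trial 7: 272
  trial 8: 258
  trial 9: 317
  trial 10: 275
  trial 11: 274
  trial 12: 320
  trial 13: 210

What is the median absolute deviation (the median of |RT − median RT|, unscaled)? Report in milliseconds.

Sorted: 210, 213, 258, 271, 272, 274, 275, 317, 320, 322, 333, 351, 844 → median = 275
|x − 275|: 62, 76, 569, 47, 58, 4, 3, 17, 42, 0, 1, 45, 65
Sorted deviations: 0, 1, 3, 4, 17, 42, 45, 47, 58, 62, 65, 76, 569 → MAD = 45

45 ms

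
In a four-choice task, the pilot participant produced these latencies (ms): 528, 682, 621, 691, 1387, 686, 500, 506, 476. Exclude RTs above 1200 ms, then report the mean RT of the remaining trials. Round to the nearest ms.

Excluded: 1387
Retained (n=8): Σ = 4690
Mean = 4690/8 = 586.2500

586 ms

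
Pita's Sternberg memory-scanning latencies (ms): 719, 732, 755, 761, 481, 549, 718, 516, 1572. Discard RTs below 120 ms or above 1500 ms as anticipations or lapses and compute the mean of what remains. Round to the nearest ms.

654 ms

Excluded: 1572
Retained (n=8): Σ = 5231
Mean = 5231/8 = 653.8750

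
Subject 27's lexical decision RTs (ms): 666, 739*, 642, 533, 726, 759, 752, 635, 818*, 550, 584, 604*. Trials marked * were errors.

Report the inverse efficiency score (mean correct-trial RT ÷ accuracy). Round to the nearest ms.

866 ms

Correct trials (n=9): 666, 642, 533, 726, 759, 752, 635, 550, 584
Mean correct RT = 5847/9 = 649.6667 ms
Proportion correct = 9/12
IES = 649.6667 / (9/12) = 866.222 ms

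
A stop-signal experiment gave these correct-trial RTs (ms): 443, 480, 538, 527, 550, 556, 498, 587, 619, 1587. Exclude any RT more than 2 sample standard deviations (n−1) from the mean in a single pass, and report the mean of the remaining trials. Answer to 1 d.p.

533.1 ms

n = 10, ΣRT = 6385, M = 638.500
Σ(x−M)² = 1022938.50; s = √(1022938.50/9) = 337.135
Cutoffs: 638.500 ± 2·337.135 → [-35.8, 1312.8]
Outside: 1587 → excluded.
Retained (n=9): Σ = 4798, mean = 4798/9 = 533.111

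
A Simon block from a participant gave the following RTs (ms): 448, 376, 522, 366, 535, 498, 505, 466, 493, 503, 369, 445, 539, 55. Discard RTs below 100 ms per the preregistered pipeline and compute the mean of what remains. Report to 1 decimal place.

466.5 ms

Excluded: 55
Retained (n=13): Σ = 6065
Mean = 6065/13 = 466.5385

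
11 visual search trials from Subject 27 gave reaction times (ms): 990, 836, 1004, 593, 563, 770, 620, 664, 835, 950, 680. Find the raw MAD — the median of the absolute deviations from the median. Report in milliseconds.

150 ms

Sorted: 563, 593, 620, 664, 680, 770, 835, 836, 950, 990, 1004 → median = 770
|x − 770|: 220, 66, 234, 177, 207, 0, 150, 106, 65, 180, 90
Sorted deviations: 0, 65, 66, 90, 106, 150, 177, 180, 207, 220, 234 → MAD = 150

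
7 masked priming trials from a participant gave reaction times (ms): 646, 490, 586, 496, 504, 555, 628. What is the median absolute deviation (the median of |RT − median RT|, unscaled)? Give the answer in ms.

Sorted: 490, 496, 504, 555, 586, 628, 646 → median = 555
|x − 555|: 91, 65, 31, 59, 51, 0, 73
Sorted deviations: 0, 31, 51, 59, 65, 73, 91 → MAD = 59

59 ms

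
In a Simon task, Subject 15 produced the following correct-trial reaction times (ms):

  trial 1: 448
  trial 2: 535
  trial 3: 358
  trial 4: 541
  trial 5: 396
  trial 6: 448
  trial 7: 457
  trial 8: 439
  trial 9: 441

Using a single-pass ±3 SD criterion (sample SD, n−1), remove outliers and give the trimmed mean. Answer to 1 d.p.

n = 9, ΣRT = 4063, M = 451.444
Σ(x−M)² = 27126.22; s = √(27126.22/8) = 58.230
Cutoffs: 451.444 ± 3·58.230 → [276.8, 626.1]
No RTs fall outside the cutoffs; all 9 retained. Mean = 4063/9 = 451.444

451.4 ms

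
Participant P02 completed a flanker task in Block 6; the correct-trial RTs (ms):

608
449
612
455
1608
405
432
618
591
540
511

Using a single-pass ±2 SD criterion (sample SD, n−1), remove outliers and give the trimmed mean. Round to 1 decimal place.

n = 11, ΣRT = 6829, M = 620.818
Σ(x−M)² = 1133505.64; s = √(1133505.64/10) = 336.676
Cutoffs: 620.818 ± 2·336.676 → [-52.5, 1294.2]
Outside: 1608 → excluded.
Retained (n=10): Σ = 5221, mean = 5221/10 = 522.100

522.1 ms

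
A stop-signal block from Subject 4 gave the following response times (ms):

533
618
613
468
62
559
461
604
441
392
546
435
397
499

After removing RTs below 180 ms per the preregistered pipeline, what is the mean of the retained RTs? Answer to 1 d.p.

Excluded: 62
Retained (n=13): Σ = 6566
Mean = 6566/13 = 505.0769

505.1 ms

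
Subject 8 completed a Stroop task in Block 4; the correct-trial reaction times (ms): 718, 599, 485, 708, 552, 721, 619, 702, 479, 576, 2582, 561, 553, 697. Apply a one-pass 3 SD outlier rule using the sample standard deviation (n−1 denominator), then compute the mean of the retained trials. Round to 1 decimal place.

n = 14, ΣRT = 10552, M = 753.714
Σ(x−M)² = 3692410.86; s = √(3692410.86/13) = 532.946
Cutoffs: 753.714 ± 3·532.946 → [-845.1, 2352.6]
Outside: 2582 → excluded.
Retained (n=13): Σ = 7970, mean = 7970/13 = 613.077

613.1 ms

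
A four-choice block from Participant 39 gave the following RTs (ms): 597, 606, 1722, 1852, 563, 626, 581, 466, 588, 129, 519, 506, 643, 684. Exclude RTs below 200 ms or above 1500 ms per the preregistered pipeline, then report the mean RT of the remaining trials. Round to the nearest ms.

580 ms

Excluded: 129, 1722, 1852
Retained (n=11): Σ = 6379
Mean = 6379/11 = 579.9091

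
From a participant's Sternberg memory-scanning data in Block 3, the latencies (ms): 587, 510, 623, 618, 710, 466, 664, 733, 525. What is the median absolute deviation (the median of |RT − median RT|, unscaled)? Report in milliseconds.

92 ms

Sorted: 466, 510, 525, 587, 618, 623, 664, 710, 733 → median = 618
|x − 618|: 31, 108, 5, 0, 92, 152, 46, 115, 93
Sorted deviations: 0, 5, 31, 46, 92, 93, 108, 115, 152 → MAD = 92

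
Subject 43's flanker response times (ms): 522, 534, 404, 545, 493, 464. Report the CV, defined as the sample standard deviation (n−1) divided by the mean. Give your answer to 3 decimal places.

n = 6, Σ = 2962, M = 493.6667
Σ(x−M)² = 13985.333; s = √(13985.333/5) = 52.8873
CV = 52.8873 / 493.6667 = 0.10713

0.107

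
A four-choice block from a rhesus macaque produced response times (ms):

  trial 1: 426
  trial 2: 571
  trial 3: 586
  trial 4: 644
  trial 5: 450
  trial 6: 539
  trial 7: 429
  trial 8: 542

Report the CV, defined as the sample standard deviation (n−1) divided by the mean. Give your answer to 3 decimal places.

n = 8, Σ = 4187, M = 523.3750
Σ(x−M)² = 45103.875; s = √(45103.875/7) = 80.2709
CV = 80.2709 / 523.3750 = 0.15337

0.153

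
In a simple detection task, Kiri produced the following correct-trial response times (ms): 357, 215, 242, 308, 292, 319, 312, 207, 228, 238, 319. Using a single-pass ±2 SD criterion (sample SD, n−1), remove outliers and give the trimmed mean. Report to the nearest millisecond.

n = 11, ΣRT = 3037, M = 276.091
Σ(x−M)² = 26220.91; s = √(26220.91/10) = 51.206
Cutoffs: 276.091 ± 2·51.206 → [173.7, 378.5]
No RTs fall outside the cutoffs; all 11 retained. Mean = 3037/11 = 276.091

276 ms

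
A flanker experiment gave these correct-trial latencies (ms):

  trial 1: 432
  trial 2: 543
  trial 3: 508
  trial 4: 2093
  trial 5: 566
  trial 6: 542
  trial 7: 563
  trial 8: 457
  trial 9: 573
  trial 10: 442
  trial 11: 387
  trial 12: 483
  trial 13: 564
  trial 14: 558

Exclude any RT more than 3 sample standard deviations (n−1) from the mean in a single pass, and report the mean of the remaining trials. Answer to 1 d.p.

509.1 ms

n = 14, ΣRT = 8711, M = 622.214
Σ(x−M)² = 2376226.36; s = √(2376226.36/13) = 427.536
Cutoffs: 622.214 ± 3·427.536 → [-660.4, 1904.8]
Outside: 2093 → excluded.
Retained (n=13): Σ = 6618, mean = 6618/13 = 509.077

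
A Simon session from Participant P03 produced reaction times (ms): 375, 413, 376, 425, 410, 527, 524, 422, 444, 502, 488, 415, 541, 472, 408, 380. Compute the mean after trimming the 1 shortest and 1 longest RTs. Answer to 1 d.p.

Sorted: 375, 376, 380, 408, 410, 413, 415, 422, 425, 444, 472, 488, 502, 524, 527, 541
Drop lowest 1 (375) and highest 1 (541)
Remaining (n=14): Σ = 6206, mean = 6206/14 = 443.286

443.3 ms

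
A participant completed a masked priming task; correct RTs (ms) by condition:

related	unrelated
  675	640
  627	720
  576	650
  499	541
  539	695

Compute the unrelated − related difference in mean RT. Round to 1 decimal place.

66.0 ms

M(related) = 2916/5 = 583.200
M(unrelated) = 3246/5 = 649.200
Difference = 649.200 − 583.200 = 66.000 ms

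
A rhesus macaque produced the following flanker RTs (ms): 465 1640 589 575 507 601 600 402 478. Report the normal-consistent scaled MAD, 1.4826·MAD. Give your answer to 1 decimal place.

Sorted: 402, 465, 478, 507, 575, 589, 600, 601, 1640 → median = 575
|x − 575| sorted: 0, 14, 25, 26, 68, 97, 110, 173, 1065 → MAD = 68
Robust SD ≈ 1.4826 × 68 = 100.817

100.8 ms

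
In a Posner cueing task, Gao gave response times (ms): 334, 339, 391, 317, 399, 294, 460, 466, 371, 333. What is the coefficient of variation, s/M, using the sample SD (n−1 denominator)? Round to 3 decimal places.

n = 10, Σ = 3704, M = 370.4000
Σ(x−M)² = 30808.400; s = √(30808.400/9) = 58.5077
CV = 58.5077 / 370.4000 = 0.15796

0.158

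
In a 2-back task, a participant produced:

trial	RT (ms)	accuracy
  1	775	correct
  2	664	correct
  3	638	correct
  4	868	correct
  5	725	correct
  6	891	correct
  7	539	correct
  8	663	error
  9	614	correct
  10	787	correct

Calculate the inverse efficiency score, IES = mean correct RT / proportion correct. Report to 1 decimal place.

Correct trials (n=9): 775, 664, 638, 868, 725, 891, 539, 614, 787
Mean correct RT = 6501/9 = 722.3333 ms
Proportion correct = 9/10
IES = 722.3333 / (9/10) = 802.593 ms

802.6 ms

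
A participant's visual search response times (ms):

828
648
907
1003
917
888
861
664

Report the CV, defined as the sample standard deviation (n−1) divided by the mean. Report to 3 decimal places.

n = 8, Σ = 6716, M = 839.5000
Σ(x−M)² = 107714.000; s = √(107714.000/7) = 124.0472
CV = 124.0472 / 839.5000 = 0.14776

0.148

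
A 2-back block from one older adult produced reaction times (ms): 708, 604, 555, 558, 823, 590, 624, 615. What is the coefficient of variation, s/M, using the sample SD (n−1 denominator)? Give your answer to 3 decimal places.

0.142

n = 8, Σ = 5077, M = 634.6250
Σ(x−M)² = 56507.875; s = √(56507.875/7) = 89.8474
CV = 89.8474 / 634.6250 = 0.14158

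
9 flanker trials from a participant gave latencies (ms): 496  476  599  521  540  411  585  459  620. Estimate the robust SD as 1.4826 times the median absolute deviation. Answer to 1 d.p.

Sorted: 411, 459, 476, 496, 521, 540, 585, 599, 620 → median = 521
|x − 521| sorted: 0, 19, 25, 45, 62, 64, 78, 99, 110 → MAD = 62
Robust SD ≈ 1.4826 × 62 = 91.921

91.9 ms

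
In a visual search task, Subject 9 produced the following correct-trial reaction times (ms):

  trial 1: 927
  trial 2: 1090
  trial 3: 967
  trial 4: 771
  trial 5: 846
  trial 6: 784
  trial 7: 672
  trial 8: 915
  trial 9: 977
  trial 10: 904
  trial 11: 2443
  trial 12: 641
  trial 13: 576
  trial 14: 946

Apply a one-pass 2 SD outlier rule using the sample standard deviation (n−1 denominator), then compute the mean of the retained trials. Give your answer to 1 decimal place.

n = 14, ΣRT = 13459, M = 961.357
Σ(x−M)² = 2634801.21; s = √(2634801.21/13) = 450.197
Cutoffs: 961.357 ± 2·450.197 → [61.0, 1861.8]
Outside: 2443 → excluded.
Retained (n=13): Σ = 11016, mean = 11016/13 = 847.385

847.4 ms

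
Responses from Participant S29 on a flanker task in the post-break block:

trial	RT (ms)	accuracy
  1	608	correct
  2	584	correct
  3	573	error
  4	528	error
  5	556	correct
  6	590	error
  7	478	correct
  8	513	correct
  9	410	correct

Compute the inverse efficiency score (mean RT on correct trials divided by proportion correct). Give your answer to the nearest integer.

787 ms

Correct trials (n=6): 608, 584, 556, 478, 513, 410
Mean correct RT = 3149/6 = 524.8333 ms
Proportion correct = 6/9
IES = 524.8333 / (6/9) = 787.250 ms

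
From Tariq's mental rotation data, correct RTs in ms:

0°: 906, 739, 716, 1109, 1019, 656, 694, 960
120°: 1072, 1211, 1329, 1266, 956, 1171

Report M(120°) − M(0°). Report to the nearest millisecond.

M(0°) = 6799/8 = 849.875
M(120°) = 7005/6 = 1167.500
Difference = 1167.500 − 849.875 = 317.625 ms

318 ms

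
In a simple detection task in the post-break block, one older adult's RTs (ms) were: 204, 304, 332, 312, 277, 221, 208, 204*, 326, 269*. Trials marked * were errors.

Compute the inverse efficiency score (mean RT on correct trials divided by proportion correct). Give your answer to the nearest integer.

Correct trials (n=8): 204, 304, 332, 312, 277, 221, 208, 326
Mean correct RT = 2184/8 = 273.0000 ms
Proportion correct = 8/10
IES = 273.0000 / (8/10) = 341.250 ms

341 ms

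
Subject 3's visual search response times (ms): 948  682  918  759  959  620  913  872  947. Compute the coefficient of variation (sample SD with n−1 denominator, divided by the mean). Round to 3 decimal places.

0.150

n = 9, Σ = 7618, M = 846.4444
Σ(x−M)² = 129262.222; s = √(129262.222/8) = 127.1132
CV = 127.1132 / 846.4444 = 0.15017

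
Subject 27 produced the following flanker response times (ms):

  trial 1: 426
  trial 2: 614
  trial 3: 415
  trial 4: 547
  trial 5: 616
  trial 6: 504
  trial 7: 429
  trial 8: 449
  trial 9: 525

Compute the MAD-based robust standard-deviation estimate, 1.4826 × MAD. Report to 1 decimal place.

Sorted: 415, 426, 429, 449, 504, 525, 547, 614, 616 → median = 504
|x − 504| sorted: 0, 21, 43, 55, 75, 78, 89, 110, 112 → MAD = 75
Robust SD ≈ 1.4826 × 75 = 111.195

111.2 ms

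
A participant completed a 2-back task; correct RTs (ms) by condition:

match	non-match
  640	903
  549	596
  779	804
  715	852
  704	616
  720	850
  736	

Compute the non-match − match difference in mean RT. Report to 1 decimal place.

78.3 ms

M(match) = 4843/7 = 691.857
M(non-match) = 4621/6 = 770.167
Difference = 770.167 − 691.857 = 78.310 ms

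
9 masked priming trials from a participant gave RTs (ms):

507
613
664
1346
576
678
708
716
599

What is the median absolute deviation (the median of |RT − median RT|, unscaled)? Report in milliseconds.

Sorted: 507, 576, 599, 613, 664, 678, 708, 716, 1346 → median = 664
|x − 664|: 157, 51, 0, 682, 88, 14, 44, 52, 65
Sorted deviations: 0, 14, 44, 51, 52, 65, 88, 157, 682 → MAD = 52

52 ms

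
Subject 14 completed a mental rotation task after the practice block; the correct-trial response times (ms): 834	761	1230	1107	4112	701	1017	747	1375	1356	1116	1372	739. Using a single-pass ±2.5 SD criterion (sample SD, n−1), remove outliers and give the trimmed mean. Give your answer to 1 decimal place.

1029.6 ms

n = 13, ΣRT = 16467, M = 1266.692
Σ(x−M)² = 9549968.77; s = √(9549968.77/12) = 892.093
Cutoffs: 1266.692 ± 2.5·892.093 → [-963.5, 3496.9]
Outside: 4112 → excluded.
Retained (n=12): Σ = 12355, mean = 12355/12 = 1029.583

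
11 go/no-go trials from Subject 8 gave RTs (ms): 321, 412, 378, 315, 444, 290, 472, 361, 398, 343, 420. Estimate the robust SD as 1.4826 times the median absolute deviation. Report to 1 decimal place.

Sorted: 290, 315, 321, 343, 361, 378, 398, 412, 420, 444, 472 → median = 378
|x − 378| sorted: 0, 17, 20, 34, 35, 42, 57, 63, 66, 88, 94 → MAD = 42
Robust SD ≈ 1.4826 × 42 = 62.269

62.3 ms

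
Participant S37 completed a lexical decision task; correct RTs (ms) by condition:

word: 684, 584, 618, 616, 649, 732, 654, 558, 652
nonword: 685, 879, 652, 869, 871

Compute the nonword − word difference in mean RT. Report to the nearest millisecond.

153 ms

M(word) = 5747/9 = 638.556
M(nonword) = 3956/5 = 791.200
Difference = 791.200 − 638.556 = 152.644 ms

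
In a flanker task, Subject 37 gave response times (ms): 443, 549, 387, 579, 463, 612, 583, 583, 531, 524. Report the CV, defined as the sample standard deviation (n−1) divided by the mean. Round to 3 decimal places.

n = 10, Σ = 5254, M = 525.4000
Σ(x−M)² = 47436.400; s = √(47436.400/9) = 72.5997
CV = 72.5997 / 525.4000 = 0.13818

0.138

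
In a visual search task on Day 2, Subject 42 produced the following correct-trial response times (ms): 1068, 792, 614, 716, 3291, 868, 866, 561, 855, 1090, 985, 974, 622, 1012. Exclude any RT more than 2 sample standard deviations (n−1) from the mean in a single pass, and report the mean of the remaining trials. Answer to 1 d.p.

n = 14, ΣRT = 14314, M = 1022.429
Σ(x−M)² = 5920333.43; s = √(5920333.43/13) = 674.841
Cutoffs: 1022.429 ± 2·674.841 → [-327.3, 2372.1]
Outside: 3291 → excluded.
Retained (n=13): Σ = 11023, mean = 11023/13 = 847.923

847.9 ms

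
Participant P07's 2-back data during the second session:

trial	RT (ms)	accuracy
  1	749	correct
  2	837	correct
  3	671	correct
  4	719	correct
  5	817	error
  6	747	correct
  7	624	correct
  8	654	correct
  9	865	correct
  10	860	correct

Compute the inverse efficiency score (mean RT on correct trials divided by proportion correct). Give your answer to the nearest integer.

830 ms

Correct trials (n=9): 749, 837, 671, 719, 747, 624, 654, 865, 860
Mean correct RT = 6726/9 = 747.3333 ms
Proportion correct = 9/10
IES = 747.3333 / (9/10) = 830.370 ms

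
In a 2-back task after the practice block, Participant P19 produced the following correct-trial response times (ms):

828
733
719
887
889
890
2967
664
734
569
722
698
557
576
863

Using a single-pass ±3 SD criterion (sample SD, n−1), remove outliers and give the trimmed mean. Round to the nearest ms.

n = 15, ΣRT = 13296, M = 886.400
Σ(x−M)² = 4825233.60; s = √(4825233.60/14) = 587.077
Cutoffs: 886.400 ± 3·587.077 → [-874.8, 2647.6]
Outside: 2967 → excluded.
Retained (n=14): Σ = 10329, mean = 10329/14 = 737.786

738 ms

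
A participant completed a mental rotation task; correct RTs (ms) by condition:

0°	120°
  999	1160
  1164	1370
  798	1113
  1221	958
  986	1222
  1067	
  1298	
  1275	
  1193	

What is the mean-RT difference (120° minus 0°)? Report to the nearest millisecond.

53 ms

M(0°) = 10001/9 = 1111.222
M(120°) = 5823/5 = 1164.600
Difference = 1164.600 − 1111.222 = 53.378 ms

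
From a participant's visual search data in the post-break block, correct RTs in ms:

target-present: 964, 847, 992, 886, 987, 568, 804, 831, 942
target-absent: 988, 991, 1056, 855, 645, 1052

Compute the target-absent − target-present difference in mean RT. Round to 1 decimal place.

M(target-present) = 7821/9 = 869.000
M(target-absent) = 5587/6 = 931.167
Difference = 931.167 − 869.000 = 62.167 ms

62.2 ms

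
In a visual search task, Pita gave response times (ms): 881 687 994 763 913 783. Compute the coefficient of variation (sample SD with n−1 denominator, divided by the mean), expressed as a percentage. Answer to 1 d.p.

n = 6, Σ = 5021, M = 836.8333
Σ(x−M)² = 63252.833; s = √(63252.833/5) = 112.4747
CV = 112.4747 / 836.8333 = 0.13441 = 13.441%

13.4%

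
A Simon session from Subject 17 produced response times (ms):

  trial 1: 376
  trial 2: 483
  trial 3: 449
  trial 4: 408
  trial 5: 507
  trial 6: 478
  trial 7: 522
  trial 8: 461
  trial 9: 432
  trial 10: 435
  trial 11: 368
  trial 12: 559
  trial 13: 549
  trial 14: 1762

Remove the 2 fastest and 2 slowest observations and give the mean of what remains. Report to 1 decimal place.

Sorted: 368, 376, 408, 432, 435, 449, 461, 478, 483, 507, 522, 549, 559, 1762
Drop lowest 2 (368, 376) and highest 2 (559, 1762)
Remaining (n=10): Σ = 4724, mean = 4724/10 = 472.400

472.4 ms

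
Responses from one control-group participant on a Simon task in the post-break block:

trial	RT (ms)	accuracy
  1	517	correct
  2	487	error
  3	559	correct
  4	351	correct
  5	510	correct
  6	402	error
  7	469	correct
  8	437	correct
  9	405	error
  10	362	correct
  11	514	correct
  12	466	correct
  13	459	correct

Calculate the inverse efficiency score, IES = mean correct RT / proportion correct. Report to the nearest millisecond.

Correct trials (n=10): 517, 559, 351, 510, 469, 437, 362, 514, 466, 459
Mean correct RT = 4644/10 = 464.4000 ms
Proportion correct = 10/13
IES = 464.4000 / (10/13) = 603.720 ms

604 ms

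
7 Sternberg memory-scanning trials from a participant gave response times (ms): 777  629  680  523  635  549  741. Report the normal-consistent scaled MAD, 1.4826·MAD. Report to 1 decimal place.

127.5 ms

Sorted: 523, 549, 629, 635, 680, 741, 777 → median = 635
|x − 635| sorted: 0, 6, 45, 86, 106, 112, 142 → MAD = 86
Robust SD ≈ 1.4826 × 86 = 127.504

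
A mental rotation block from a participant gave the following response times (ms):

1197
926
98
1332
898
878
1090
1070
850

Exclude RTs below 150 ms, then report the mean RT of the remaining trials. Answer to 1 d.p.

Excluded: 98
Retained (n=8): Σ = 8241
Mean = 8241/8 = 1030.1250

1030.1 ms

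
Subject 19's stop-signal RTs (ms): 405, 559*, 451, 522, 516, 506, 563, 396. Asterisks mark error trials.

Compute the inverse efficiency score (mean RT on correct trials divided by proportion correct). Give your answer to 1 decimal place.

Correct trials (n=7): 405, 451, 522, 516, 506, 563, 396
Mean correct RT = 3359/7 = 479.8571 ms
Proportion correct = 7/8
IES = 479.8571 / (7/8) = 548.408 ms

548.4 ms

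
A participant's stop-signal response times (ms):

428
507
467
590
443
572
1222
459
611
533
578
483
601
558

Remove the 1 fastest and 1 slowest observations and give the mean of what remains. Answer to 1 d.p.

Sorted: 428, 443, 459, 467, 483, 507, 533, 558, 572, 578, 590, 601, 611, 1222
Drop lowest 1 (428) and highest 1 (1222)
Remaining (n=12): Σ = 6402, mean = 6402/12 = 533.500

533.5 ms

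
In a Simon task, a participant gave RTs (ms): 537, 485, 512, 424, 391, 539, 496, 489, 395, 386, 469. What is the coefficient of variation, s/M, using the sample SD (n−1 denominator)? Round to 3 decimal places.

n = 11, Σ = 5123, M = 465.7273
Σ(x−M)² = 33114.182; s = √(33114.182/10) = 57.5449
CV = 57.5449 / 465.7273 = 0.12356

0.124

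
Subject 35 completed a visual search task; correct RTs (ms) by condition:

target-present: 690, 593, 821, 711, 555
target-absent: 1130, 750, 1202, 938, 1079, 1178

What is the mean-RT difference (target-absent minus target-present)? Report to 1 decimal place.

372.2 ms

M(target-present) = 3370/5 = 674.000
M(target-absent) = 6277/6 = 1046.167
Difference = 1046.167 − 674.000 = 372.167 ms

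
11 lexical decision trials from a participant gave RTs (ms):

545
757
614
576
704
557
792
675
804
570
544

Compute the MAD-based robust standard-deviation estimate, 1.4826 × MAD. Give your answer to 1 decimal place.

Sorted: 544, 545, 557, 570, 576, 614, 675, 704, 757, 792, 804 → median = 614
|x − 614| sorted: 0, 38, 44, 57, 61, 69, 70, 90, 143, 178, 190 → MAD = 69
Robust SD ≈ 1.4826 × 69 = 102.299

102.3 ms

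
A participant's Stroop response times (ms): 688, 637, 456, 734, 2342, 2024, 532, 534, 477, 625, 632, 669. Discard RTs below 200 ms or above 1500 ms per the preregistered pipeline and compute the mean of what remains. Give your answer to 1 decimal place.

Excluded: 2024, 2342
Retained (n=10): Σ = 5984
Mean = 5984/10 = 598.4000

598.4 ms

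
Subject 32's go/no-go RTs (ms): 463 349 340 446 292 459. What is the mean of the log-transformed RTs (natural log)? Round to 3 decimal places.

ln(RT): 6.1377, 5.8551, 5.8289, 6.1003, 5.6768, 6.1291
Σ ln(RT) = 35.7279
Mean = 35.7279/6 = 5.95464

5.955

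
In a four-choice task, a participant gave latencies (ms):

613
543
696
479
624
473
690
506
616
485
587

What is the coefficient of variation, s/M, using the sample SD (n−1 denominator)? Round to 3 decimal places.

0.143

n = 11, Σ = 6312, M = 573.8182
Σ(x−M)² = 67025.636; s = √(67025.636/10) = 81.8692
CV = 81.8692 / 573.8182 = 0.14267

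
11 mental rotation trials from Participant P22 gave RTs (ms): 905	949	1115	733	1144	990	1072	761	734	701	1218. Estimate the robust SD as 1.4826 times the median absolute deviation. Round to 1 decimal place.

278.7 ms

Sorted: 701, 733, 734, 761, 905, 949, 990, 1072, 1115, 1144, 1218 → median = 949
|x − 949| sorted: 0, 41, 44, 123, 166, 188, 195, 215, 216, 248, 269 → MAD = 188
Robust SD ≈ 1.4826 × 188 = 278.729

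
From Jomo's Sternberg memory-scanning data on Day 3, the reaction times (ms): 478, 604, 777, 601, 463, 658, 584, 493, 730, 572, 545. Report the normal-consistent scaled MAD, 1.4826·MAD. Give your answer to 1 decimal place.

Sorted: 463, 478, 493, 545, 572, 584, 601, 604, 658, 730, 777 → median = 584
|x − 584| sorted: 0, 12, 17, 20, 39, 74, 91, 106, 121, 146, 193 → MAD = 74
Robust SD ≈ 1.4826 × 74 = 109.712

109.7 ms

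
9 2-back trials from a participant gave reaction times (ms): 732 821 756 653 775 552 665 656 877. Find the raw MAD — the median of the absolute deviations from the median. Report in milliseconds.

Sorted: 552, 653, 656, 665, 732, 756, 775, 821, 877 → median = 732
|x − 732|: 0, 89, 24, 79, 43, 180, 67, 76, 145
Sorted deviations: 0, 24, 43, 67, 76, 79, 89, 145, 180 → MAD = 76

76 ms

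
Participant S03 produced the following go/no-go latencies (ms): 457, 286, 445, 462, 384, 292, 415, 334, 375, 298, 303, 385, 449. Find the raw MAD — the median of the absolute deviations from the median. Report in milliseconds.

65 ms

Sorted: 286, 292, 298, 303, 334, 375, 384, 385, 415, 445, 449, 457, 462 → median = 384
|x − 384|: 73, 98, 61, 78, 0, 92, 31, 50, 9, 86, 81, 1, 65
Sorted deviations: 0, 1, 9, 31, 50, 61, 65, 73, 78, 81, 86, 92, 98 → MAD = 65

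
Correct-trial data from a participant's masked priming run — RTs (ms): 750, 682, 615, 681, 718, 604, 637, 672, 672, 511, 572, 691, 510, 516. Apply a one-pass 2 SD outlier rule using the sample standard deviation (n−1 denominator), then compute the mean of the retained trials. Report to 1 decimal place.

630.8 ms

n = 14, ΣRT = 8831, M = 630.786
Σ(x−M)² = 80560.36; s = √(80560.36/13) = 78.721
Cutoffs: 630.786 ± 2·78.721 → [473.3, 788.2]
No RTs fall outside the cutoffs; all 14 retained. Mean = 8831/14 = 630.786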